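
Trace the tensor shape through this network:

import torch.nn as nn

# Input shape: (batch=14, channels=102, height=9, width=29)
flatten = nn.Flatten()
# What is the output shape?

Input shape: (14, 102, 9, 29)
Output shape: (14, 26622)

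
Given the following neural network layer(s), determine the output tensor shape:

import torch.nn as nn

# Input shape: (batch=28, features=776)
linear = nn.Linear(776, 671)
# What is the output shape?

Input shape: (28, 776)
Output shape: (28, 671)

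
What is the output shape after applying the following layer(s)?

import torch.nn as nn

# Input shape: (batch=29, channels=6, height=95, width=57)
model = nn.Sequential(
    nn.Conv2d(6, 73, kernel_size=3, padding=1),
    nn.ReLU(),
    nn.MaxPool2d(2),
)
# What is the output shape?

Input shape: (29, 6, 95, 57)
  -> after Conv2d: (29, 73, 95, 57)
  -> after ReLU: (29, 73, 95, 57)
Output shape: (29, 73, 47, 28)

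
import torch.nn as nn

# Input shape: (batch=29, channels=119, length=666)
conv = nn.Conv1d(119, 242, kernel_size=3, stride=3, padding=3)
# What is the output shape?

Input shape: (29, 119, 666)
Output shape: (29, 242, 224)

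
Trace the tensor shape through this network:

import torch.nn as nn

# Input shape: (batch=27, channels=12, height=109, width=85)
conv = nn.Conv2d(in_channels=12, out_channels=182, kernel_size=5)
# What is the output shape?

Input shape: (27, 12, 109, 85)
Output shape: (27, 182, 105, 81)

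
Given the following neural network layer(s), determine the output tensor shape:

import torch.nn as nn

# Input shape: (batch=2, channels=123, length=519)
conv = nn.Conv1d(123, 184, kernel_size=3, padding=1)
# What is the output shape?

Input shape: (2, 123, 519)
Output shape: (2, 184, 519)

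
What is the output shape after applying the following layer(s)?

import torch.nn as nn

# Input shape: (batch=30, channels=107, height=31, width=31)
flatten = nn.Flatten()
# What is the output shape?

Input shape: (30, 107, 31, 31)
Output shape: (30, 102827)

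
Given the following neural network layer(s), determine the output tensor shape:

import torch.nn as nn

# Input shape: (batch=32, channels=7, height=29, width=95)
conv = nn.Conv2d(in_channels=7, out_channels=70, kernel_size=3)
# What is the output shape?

Input shape: (32, 7, 29, 95)
Output shape: (32, 70, 27, 93)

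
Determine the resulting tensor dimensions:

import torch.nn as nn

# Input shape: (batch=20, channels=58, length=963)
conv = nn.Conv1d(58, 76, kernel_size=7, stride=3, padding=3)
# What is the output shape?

Input shape: (20, 58, 963)
Output shape: (20, 76, 321)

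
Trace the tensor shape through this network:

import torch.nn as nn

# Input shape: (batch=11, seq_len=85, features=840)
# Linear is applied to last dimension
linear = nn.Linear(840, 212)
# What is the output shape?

Input shape: (11, 85, 840)
Output shape: (11, 85, 212)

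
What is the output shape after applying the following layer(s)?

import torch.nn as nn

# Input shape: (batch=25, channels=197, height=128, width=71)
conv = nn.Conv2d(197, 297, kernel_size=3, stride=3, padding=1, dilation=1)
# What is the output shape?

Input shape: (25, 197, 128, 71)
Output shape: (25, 297, 43, 24)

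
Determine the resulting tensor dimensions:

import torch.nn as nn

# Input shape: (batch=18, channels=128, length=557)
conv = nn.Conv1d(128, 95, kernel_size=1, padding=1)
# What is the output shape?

Input shape: (18, 128, 557)
Output shape: (18, 95, 559)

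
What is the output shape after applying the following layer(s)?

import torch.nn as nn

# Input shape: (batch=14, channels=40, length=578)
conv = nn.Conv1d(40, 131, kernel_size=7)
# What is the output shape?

Input shape: (14, 40, 578)
Output shape: (14, 131, 572)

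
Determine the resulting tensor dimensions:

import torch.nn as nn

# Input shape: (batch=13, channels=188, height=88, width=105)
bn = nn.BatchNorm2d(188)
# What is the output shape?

Input shape: (13, 188, 88, 105)
Output shape: (13, 188, 88, 105)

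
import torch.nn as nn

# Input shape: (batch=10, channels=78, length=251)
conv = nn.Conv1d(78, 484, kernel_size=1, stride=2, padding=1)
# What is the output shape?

Input shape: (10, 78, 251)
Output shape: (10, 484, 127)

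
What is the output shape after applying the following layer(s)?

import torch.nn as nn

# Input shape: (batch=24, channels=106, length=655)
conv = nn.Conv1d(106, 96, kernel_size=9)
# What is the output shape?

Input shape: (24, 106, 655)
Output shape: (24, 96, 647)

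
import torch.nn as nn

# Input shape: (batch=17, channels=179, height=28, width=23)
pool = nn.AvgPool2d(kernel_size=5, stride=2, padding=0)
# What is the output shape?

Input shape: (17, 179, 28, 23)
Output shape: (17, 179, 12, 10)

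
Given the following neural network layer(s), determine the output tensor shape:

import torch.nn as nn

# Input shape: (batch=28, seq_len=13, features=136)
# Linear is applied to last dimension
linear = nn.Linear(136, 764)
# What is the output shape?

Input shape: (28, 13, 136)
Output shape: (28, 13, 764)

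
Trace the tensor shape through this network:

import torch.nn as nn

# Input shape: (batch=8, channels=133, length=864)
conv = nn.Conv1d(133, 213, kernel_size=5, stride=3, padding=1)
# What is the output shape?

Input shape: (8, 133, 864)
Output shape: (8, 213, 288)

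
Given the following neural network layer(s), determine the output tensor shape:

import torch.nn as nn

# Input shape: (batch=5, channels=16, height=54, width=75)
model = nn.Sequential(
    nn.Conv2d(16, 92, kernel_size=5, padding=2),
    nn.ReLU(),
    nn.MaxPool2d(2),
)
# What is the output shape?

Input shape: (5, 16, 54, 75)
  -> after Conv2d: (5, 92, 54, 75)
  -> after ReLU: (5, 92, 54, 75)
Output shape: (5, 92, 27, 37)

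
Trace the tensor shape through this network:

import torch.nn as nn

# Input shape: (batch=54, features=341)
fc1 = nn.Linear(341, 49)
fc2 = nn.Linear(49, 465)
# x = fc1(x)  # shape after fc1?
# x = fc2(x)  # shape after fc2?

Input shape: (54, 341)
  -> after fc1: (54, 49)
Output shape: (54, 465)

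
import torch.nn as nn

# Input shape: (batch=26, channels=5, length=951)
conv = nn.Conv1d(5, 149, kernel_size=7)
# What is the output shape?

Input shape: (26, 5, 951)
Output shape: (26, 149, 945)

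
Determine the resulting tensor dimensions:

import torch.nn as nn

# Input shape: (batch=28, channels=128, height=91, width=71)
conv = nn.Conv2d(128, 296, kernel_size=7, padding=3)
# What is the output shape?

Input shape: (28, 128, 91, 71)
Output shape: (28, 296, 91, 71)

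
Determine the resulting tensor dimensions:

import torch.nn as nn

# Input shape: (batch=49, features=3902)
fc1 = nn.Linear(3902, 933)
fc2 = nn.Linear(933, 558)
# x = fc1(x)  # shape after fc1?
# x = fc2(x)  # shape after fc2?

Input shape: (49, 3902)
  -> after fc1: (49, 933)
Output shape: (49, 558)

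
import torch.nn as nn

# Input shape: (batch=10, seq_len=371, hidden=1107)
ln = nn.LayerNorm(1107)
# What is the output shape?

Input shape: (10, 371, 1107)
Output shape: (10, 371, 1107)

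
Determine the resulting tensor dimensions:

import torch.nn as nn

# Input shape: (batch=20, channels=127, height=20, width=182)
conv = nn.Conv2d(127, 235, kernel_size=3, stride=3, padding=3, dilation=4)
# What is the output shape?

Input shape: (20, 127, 20, 182)
Output shape: (20, 235, 6, 60)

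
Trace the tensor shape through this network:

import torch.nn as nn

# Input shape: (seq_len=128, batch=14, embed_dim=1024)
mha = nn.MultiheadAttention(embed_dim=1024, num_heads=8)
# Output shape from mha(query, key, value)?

Input shape: (128, 14, 1024)
Output shape: (128, 14, 1024)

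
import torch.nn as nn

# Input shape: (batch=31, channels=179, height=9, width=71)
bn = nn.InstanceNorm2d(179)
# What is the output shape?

Input shape: (31, 179, 9, 71)
Output shape: (31, 179, 9, 71)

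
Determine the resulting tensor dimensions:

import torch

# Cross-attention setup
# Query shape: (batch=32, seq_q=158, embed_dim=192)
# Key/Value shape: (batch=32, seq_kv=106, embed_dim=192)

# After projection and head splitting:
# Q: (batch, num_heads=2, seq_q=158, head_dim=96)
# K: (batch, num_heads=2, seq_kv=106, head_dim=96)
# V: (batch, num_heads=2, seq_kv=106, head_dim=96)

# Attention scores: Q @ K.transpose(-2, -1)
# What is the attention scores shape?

Input shape: (32, 158, 192)
Output shape: (32, 2, 158, 106)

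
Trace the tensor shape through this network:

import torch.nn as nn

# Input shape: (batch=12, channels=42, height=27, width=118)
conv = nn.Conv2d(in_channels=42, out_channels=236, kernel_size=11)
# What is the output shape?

Input shape: (12, 42, 27, 118)
Output shape: (12, 236, 17, 108)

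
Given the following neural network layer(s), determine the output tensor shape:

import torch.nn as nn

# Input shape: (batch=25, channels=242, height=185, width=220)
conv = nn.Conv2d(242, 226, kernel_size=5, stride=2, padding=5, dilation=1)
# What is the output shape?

Input shape: (25, 242, 185, 220)
Output shape: (25, 226, 96, 113)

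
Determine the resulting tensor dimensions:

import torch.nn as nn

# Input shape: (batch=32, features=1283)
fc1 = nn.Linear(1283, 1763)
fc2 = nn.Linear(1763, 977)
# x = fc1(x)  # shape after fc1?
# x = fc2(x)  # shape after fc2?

Input shape: (32, 1283)
  -> after fc1: (32, 1763)
Output shape: (32, 977)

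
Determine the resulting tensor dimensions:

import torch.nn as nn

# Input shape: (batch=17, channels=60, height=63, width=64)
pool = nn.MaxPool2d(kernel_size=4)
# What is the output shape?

Input shape: (17, 60, 63, 64)
Output shape: (17, 60, 15, 16)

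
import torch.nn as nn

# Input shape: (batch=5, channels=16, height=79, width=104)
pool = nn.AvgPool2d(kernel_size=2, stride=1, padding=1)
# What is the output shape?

Input shape: (5, 16, 79, 104)
Output shape: (5, 16, 80, 105)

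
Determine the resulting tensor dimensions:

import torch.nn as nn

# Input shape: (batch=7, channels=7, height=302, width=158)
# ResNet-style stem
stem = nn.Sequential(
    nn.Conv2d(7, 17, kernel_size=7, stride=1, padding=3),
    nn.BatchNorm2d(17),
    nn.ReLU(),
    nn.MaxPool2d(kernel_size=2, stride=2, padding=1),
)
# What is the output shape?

Input shape: (7, 7, 302, 158)
  -> after Conv2d 7x7 stride=1: (7, 17, 302, 158)
Output shape: (7, 17, 152, 80)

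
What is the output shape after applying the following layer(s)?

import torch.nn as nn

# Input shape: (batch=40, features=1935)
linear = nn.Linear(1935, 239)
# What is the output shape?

Input shape: (40, 1935)
Output shape: (40, 239)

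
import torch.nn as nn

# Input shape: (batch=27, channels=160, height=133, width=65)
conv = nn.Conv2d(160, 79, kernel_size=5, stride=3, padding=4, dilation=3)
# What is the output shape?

Input shape: (27, 160, 133, 65)
Output shape: (27, 79, 43, 21)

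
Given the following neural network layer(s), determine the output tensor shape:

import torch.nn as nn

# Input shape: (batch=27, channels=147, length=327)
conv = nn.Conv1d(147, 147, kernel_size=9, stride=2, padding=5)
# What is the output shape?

Input shape: (27, 147, 327)
Output shape: (27, 147, 165)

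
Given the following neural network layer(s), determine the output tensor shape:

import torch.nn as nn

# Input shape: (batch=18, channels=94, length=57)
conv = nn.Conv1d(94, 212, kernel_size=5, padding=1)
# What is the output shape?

Input shape: (18, 94, 57)
Output shape: (18, 212, 55)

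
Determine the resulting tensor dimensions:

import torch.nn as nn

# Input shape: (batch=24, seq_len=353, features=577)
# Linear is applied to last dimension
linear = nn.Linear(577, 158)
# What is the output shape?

Input shape: (24, 353, 577)
Output shape: (24, 353, 158)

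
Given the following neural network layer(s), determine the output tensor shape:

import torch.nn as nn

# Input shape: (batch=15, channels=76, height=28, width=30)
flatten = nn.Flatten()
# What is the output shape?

Input shape: (15, 76, 28, 30)
Output shape: (15, 63840)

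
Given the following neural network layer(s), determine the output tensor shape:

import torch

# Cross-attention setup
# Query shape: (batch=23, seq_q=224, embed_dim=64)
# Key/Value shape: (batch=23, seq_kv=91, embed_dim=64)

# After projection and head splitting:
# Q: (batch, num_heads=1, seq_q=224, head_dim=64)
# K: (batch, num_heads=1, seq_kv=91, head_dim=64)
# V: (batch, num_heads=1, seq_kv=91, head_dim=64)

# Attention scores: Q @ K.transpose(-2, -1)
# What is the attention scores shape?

Input shape: (23, 224, 64)
Output shape: (23, 1, 224, 91)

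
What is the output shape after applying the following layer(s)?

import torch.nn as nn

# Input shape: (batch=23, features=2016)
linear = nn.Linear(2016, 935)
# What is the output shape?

Input shape: (23, 2016)
Output shape: (23, 935)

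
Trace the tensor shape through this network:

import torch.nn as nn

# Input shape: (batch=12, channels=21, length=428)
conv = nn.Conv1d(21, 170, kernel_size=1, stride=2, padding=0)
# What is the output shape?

Input shape: (12, 21, 428)
Output shape: (12, 170, 214)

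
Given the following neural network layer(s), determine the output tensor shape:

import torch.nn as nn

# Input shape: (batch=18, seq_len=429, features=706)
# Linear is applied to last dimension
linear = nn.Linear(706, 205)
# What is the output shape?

Input shape: (18, 429, 706)
Output shape: (18, 429, 205)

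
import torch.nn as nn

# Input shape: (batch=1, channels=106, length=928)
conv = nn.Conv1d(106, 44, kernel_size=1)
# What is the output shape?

Input shape: (1, 106, 928)
Output shape: (1, 44, 928)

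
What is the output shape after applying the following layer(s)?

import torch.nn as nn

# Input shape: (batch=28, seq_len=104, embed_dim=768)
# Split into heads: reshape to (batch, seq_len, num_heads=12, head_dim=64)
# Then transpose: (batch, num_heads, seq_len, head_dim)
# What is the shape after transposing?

Input shape: (28, 104, 768)
  -> after reshape: (28, 104, 12, 64)
Output shape: (28, 12, 104, 64)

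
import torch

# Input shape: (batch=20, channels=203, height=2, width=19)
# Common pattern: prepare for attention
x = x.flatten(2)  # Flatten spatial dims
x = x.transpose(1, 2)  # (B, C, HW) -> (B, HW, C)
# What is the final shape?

Input shape: (20, 203, 2, 19)
  -> after flatten(2): (20, 203, 38)
Output shape: (20, 38, 203)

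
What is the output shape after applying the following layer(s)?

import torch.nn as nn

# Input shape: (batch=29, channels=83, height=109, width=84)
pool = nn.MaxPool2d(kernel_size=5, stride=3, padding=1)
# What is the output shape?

Input shape: (29, 83, 109, 84)
Output shape: (29, 83, 36, 28)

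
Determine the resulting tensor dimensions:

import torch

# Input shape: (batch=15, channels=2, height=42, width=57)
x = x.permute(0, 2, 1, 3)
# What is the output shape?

Input shape: (15, 2, 42, 57)
Output shape: (15, 42, 2, 57)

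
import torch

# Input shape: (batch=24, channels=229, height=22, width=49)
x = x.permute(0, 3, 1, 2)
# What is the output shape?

Input shape: (24, 229, 22, 49)
Output shape: (24, 49, 229, 22)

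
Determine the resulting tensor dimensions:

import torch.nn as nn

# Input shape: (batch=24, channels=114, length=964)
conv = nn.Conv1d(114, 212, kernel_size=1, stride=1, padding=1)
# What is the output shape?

Input shape: (24, 114, 964)
Output shape: (24, 212, 966)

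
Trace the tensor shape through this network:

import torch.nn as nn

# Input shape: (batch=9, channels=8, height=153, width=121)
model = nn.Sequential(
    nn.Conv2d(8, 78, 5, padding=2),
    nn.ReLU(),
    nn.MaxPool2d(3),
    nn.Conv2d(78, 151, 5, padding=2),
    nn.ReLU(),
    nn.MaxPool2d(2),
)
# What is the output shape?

Input shape: (9, 8, 153, 121)
  -> after first Conv2d: (9, 78, 153, 121)
  -> after first MaxPool2d: (9, 78, 51, 40)
  -> after second Conv2d: (9, 151, 51, 40)
Output shape: (9, 151, 25, 20)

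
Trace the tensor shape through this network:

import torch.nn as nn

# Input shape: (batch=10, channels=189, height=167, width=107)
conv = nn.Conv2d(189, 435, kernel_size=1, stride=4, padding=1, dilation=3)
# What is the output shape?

Input shape: (10, 189, 167, 107)
Output shape: (10, 435, 43, 28)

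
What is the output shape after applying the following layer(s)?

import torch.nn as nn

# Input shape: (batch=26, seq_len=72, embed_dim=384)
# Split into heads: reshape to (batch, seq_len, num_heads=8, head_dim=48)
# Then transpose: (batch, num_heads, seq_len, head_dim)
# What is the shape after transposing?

Input shape: (26, 72, 384)
  -> after reshape: (26, 72, 8, 48)
Output shape: (26, 8, 72, 48)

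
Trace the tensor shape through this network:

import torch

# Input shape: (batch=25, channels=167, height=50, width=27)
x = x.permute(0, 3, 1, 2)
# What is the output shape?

Input shape: (25, 167, 50, 27)
Output shape: (25, 27, 167, 50)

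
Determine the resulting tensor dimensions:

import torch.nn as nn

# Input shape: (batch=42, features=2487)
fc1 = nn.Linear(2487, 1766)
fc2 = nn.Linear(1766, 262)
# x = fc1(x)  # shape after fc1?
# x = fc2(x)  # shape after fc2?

Input shape: (42, 2487)
  -> after fc1: (42, 1766)
Output shape: (42, 262)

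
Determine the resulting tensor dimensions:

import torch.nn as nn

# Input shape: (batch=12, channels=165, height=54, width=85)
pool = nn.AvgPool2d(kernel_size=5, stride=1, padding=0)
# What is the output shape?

Input shape: (12, 165, 54, 85)
Output shape: (12, 165, 50, 81)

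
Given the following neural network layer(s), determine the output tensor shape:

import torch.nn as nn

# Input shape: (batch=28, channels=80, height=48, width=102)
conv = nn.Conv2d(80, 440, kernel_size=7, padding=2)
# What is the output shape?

Input shape: (28, 80, 48, 102)
Output shape: (28, 440, 46, 100)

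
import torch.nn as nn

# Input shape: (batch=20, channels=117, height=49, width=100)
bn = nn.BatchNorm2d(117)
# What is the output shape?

Input shape: (20, 117, 49, 100)
Output shape: (20, 117, 49, 100)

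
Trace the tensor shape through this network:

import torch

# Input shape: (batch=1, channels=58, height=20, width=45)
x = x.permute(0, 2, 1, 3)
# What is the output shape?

Input shape: (1, 58, 20, 45)
Output shape: (1, 20, 58, 45)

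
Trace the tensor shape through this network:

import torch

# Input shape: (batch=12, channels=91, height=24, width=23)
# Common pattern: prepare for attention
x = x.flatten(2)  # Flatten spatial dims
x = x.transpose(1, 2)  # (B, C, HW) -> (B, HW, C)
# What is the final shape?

Input shape: (12, 91, 24, 23)
  -> after flatten(2): (12, 91, 552)
Output shape: (12, 552, 91)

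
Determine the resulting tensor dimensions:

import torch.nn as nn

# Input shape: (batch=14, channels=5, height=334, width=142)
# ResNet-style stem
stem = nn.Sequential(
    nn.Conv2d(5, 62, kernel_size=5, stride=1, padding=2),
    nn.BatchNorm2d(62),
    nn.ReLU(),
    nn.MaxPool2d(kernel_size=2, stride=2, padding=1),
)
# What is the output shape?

Input shape: (14, 5, 334, 142)
  -> after Conv2d 5x5 stride=1: (14, 62, 334, 142)
Output shape: (14, 62, 168, 72)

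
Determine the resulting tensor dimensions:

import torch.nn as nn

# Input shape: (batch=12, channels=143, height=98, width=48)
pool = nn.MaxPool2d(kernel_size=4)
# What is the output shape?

Input shape: (12, 143, 98, 48)
Output shape: (12, 143, 24, 12)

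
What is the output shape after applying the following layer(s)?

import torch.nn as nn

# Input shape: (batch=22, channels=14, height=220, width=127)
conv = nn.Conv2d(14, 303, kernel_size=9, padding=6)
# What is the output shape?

Input shape: (22, 14, 220, 127)
Output shape: (22, 303, 224, 131)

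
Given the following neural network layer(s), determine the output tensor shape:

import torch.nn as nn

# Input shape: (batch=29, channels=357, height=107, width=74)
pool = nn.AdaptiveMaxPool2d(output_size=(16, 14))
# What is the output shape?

Input shape: (29, 357, 107, 74)
Output shape: (29, 357, 16, 14)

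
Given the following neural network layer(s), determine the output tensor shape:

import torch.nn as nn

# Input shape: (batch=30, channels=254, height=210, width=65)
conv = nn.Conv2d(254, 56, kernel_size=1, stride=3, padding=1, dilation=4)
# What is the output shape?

Input shape: (30, 254, 210, 65)
Output shape: (30, 56, 71, 23)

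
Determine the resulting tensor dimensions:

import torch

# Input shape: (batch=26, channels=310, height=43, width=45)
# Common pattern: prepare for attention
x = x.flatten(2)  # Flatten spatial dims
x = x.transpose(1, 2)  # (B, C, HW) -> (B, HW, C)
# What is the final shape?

Input shape: (26, 310, 43, 45)
  -> after flatten(2): (26, 310, 1935)
Output shape: (26, 1935, 310)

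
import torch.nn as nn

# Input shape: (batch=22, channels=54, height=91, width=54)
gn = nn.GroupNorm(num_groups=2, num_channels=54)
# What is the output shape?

Input shape: (22, 54, 91, 54)
Output shape: (22, 54, 91, 54)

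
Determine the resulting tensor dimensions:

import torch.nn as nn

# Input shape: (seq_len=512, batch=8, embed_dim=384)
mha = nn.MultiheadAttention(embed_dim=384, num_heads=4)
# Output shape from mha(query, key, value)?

Input shape: (512, 8, 384)
Output shape: (512, 8, 384)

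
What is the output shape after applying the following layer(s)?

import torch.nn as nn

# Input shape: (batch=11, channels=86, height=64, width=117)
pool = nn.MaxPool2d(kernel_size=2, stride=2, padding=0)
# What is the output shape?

Input shape: (11, 86, 64, 117)
Output shape: (11, 86, 32, 58)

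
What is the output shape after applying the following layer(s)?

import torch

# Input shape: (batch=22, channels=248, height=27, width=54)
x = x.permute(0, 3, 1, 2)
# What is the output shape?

Input shape: (22, 248, 27, 54)
Output shape: (22, 54, 248, 27)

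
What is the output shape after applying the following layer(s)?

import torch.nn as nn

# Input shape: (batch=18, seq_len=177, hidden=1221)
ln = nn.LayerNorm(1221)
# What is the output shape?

Input shape: (18, 177, 1221)
Output shape: (18, 177, 1221)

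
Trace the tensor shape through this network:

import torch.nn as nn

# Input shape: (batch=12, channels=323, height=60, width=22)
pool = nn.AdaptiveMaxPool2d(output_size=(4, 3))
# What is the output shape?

Input shape: (12, 323, 60, 22)
Output shape: (12, 323, 4, 3)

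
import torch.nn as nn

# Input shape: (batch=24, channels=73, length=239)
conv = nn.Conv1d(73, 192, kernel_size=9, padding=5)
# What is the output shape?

Input shape: (24, 73, 239)
Output shape: (24, 192, 241)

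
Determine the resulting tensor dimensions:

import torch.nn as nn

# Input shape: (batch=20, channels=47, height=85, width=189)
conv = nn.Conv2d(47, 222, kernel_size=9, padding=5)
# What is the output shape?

Input shape: (20, 47, 85, 189)
Output shape: (20, 222, 87, 191)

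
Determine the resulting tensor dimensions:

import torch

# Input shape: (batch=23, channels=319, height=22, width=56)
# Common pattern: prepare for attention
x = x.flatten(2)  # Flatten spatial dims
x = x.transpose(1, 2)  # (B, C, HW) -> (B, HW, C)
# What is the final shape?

Input shape: (23, 319, 22, 56)
  -> after flatten(2): (23, 319, 1232)
Output shape: (23, 1232, 319)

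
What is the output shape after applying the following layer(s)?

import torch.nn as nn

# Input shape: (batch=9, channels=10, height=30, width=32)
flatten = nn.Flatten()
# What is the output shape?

Input shape: (9, 10, 30, 32)
Output shape: (9, 9600)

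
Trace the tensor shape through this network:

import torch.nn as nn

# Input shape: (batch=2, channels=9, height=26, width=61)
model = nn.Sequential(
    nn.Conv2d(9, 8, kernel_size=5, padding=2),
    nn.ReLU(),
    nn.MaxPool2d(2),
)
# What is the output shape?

Input shape: (2, 9, 26, 61)
  -> after Conv2d: (2, 8, 26, 61)
  -> after ReLU: (2, 8, 26, 61)
Output shape: (2, 8, 13, 30)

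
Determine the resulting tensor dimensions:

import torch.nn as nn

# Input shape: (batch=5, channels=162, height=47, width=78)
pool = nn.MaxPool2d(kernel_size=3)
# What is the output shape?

Input shape: (5, 162, 47, 78)
Output shape: (5, 162, 15, 26)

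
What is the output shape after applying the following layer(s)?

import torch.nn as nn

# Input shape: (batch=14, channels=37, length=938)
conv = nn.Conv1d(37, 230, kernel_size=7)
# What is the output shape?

Input shape: (14, 37, 938)
Output shape: (14, 230, 932)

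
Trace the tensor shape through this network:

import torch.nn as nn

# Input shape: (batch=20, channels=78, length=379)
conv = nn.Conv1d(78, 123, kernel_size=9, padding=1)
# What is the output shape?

Input shape: (20, 78, 379)
Output shape: (20, 123, 373)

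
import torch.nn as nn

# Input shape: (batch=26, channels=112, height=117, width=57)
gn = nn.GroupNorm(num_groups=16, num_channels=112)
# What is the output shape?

Input shape: (26, 112, 117, 57)
Output shape: (26, 112, 117, 57)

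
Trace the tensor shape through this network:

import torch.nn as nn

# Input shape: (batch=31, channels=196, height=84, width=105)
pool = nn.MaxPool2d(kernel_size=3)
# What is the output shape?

Input shape: (31, 196, 84, 105)
Output shape: (31, 196, 28, 35)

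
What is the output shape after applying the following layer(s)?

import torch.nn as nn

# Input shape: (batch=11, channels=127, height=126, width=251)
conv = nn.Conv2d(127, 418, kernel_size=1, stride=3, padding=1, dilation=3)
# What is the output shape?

Input shape: (11, 127, 126, 251)
Output shape: (11, 418, 43, 85)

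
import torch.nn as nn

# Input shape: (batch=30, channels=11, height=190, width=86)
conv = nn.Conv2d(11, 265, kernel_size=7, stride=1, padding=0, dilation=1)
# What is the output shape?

Input shape: (30, 11, 190, 86)
Output shape: (30, 265, 184, 80)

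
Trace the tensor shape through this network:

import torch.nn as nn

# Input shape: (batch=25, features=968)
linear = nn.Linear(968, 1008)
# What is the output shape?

Input shape: (25, 968)
Output shape: (25, 1008)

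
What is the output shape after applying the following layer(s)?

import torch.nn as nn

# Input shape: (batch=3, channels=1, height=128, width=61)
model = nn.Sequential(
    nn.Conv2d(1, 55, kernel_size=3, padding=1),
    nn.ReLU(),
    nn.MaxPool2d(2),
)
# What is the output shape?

Input shape: (3, 1, 128, 61)
  -> after Conv2d: (3, 55, 128, 61)
  -> after ReLU: (3, 55, 128, 61)
Output shape: (3, 55, 64, 30)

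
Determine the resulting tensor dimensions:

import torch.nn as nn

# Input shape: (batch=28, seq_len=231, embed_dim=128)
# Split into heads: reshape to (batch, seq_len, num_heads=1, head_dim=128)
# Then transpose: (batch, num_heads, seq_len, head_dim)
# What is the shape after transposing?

Input shape: (28, 231, 128)
  -> after reshape: (28, 231, 1, 128)
Output shape: (28, 1, 231, 128)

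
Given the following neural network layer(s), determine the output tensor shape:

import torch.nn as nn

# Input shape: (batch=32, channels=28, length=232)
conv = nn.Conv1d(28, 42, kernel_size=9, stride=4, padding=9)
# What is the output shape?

Input shape: (32, 28, 232)
Output shape: (32, 42, 61)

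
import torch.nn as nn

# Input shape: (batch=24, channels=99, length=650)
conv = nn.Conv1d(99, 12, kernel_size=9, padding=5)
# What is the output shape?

Input shape: (24, 99, 650)
Output shape: (24, 12, 652)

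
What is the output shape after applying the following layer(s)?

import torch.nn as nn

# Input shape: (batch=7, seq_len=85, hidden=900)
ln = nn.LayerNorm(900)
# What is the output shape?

Input shape: (7, 85, 900)
Output shape: (7, 85, 900)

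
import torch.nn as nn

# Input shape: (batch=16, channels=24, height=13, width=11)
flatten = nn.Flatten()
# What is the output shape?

Input shape: (16, 24, 13, 11)
Output shape: (16, 3432)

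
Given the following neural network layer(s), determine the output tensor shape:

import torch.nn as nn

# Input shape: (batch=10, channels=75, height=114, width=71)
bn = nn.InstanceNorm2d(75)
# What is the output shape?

Input shape: (10, 75, 114, 71)
Output shape: (10, 75, 114, 71)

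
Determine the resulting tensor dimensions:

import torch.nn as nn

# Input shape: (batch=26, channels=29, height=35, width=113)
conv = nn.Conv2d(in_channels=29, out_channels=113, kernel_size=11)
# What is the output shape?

Input shape: (26, 29, 35, 113)
Output shape: (26, 113, 25, 103)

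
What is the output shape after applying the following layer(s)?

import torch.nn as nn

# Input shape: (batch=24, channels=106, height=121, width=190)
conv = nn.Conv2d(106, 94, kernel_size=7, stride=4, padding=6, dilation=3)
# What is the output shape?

Input shape: (24, 106, 121, 190)
Output shape: (24, 94, 29, 46)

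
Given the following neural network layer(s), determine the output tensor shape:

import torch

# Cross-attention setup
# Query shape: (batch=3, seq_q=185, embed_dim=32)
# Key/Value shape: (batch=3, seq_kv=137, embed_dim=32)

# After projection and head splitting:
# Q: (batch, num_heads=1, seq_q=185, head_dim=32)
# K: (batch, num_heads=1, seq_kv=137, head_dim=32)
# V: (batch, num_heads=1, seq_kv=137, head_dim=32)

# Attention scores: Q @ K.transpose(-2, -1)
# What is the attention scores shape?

Input shape: (3, 185, 32)
Output shape: (3, 1, 185, 137)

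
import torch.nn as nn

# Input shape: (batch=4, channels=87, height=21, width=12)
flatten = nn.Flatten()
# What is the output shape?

Input shape: (4, 87, 21, 12)
Output shape: (4, 21924)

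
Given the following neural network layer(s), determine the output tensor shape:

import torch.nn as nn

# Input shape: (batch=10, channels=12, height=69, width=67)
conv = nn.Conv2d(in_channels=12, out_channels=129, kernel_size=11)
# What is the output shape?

Input shape: (10, 12, 69, 67)
Output shape: (10, 129, 59, 57)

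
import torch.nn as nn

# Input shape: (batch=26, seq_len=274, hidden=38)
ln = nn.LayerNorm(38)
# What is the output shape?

Input shape: (26, 274, 38)
Output shape: (26, 274, 38)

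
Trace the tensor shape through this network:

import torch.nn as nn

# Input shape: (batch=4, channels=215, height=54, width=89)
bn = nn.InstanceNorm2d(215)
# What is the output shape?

Input shape: (4, 215, 54, 89)
Output shape: (4, 215, 54, 89)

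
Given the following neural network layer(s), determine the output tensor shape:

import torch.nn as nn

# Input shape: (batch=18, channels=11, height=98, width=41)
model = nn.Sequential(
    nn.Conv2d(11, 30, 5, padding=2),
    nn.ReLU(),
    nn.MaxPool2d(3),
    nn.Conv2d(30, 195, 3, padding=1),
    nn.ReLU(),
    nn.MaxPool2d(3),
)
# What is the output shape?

Input shape: (18, 11, 98, 41)
  -> after first Conv2d: (18, 30, 98, 41)
  -> after first MaxPool2d: (18, 30, 32, 13)
  -> after second Conv2d: (18, 195, 32, 13)
Output shape: (18, 195, 10, 4)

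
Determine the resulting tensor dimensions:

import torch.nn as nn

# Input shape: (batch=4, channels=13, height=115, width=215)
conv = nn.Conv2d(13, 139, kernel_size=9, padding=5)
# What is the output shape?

Input shape: (4, 13, 115, 215)
Output shape: (4, 139, 117, 217)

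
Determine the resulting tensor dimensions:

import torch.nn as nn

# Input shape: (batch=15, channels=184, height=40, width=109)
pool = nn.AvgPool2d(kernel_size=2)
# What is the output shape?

Input shape: (15, 184, 40, 109)
Output shape: (15, 184, 20, 54)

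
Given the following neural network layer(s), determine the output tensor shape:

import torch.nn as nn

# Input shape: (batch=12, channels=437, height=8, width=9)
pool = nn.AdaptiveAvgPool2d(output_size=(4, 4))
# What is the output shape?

Input shape: (12, 437, 8, 9)
Output shape: (12, 437, 4, 4)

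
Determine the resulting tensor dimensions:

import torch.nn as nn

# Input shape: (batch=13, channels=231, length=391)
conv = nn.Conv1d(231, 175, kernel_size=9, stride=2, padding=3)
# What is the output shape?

Input shape: (13, 231, 391)
Output shape: (13, 175, 195)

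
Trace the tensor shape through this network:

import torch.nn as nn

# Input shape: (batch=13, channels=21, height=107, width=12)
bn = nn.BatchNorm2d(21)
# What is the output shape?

Input shape: (13, 21, 107, 12)
Output shape: (13, 21, 107, 12)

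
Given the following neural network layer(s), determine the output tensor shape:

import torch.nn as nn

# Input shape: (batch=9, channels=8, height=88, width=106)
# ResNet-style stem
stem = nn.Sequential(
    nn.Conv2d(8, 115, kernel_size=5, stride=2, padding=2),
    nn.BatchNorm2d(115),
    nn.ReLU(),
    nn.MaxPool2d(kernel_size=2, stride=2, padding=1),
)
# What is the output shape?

Input shape: (9, 8, 88, 106)
  -> after Conv2d 5x5 stride=2: (9, 115, 44, 53)
Output shape: (9, 115, 23, 27)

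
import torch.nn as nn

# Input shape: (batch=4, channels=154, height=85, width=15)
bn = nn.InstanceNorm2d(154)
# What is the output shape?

Input shape: (4, 154, 85, 15)
Output shape: (4, 154, 85, 15)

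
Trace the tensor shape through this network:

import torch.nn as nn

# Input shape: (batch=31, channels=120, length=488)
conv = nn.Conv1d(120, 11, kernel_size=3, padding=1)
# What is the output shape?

Input shape: (31, 120, 488)
Output shape: (31, 11, 488)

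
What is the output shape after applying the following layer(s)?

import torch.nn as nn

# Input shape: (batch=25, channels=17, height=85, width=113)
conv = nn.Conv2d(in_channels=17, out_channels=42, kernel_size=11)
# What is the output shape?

Input shape: (25, 17, 85, 113)
Output shape: (25, 42, 75, 103)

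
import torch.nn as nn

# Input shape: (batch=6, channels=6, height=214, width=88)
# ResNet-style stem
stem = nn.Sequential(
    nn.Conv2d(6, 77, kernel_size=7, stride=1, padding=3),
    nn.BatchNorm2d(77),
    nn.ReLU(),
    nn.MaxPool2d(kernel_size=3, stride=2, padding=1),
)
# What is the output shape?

Input shape: (6, 6, 214, 88)
  -> after Conv2d 7x7 stride=1: (6, 77, 214, 88)
Output shape: (6, 77, 107, 44)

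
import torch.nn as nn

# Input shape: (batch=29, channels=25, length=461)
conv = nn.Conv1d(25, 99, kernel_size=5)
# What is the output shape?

Input shape: (29, 25, 461)
Output shape: (29, 99, 457)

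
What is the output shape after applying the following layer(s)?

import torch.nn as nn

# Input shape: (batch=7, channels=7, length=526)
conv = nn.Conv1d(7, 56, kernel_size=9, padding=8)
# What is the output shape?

Input shape: (7, 7, 526)
Output shape: (7, 56, 534)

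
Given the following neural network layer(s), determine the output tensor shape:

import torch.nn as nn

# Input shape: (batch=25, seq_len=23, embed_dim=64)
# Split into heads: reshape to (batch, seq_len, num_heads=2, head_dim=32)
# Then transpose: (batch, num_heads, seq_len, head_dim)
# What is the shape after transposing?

Input shape: (25, 23, 64)
  -> after reshape: (25, 23, 2, 32)
Output shape: (25, 2, 23, 32)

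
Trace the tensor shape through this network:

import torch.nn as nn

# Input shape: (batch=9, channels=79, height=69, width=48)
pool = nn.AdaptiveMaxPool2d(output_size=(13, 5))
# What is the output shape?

Input shape: (9, 79, 69, 48)
Output shape: (9, 79, 13, 5)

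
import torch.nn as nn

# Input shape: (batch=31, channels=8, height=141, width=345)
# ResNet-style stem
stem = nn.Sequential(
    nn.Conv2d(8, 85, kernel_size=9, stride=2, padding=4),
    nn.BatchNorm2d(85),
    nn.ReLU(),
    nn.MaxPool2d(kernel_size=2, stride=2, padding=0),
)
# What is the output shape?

Input shape: (31, 8, 141, 345)
  -> after Conv2d 9x9 stride=2: (31, 85, 71, 173)
Output shape: (31, 85, 35, 86)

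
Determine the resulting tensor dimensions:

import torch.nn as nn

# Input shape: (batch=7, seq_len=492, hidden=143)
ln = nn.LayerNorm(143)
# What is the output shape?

Input shape: (7, 492, 143)
Output shape: (7, 492, 143)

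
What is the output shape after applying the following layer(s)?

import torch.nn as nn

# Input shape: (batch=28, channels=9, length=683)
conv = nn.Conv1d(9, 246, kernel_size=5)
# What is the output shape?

Input shape: (28, 9, 683)
Output shape: (28, 246, 679)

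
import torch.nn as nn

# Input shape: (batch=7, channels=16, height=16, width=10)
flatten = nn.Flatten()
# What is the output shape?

Input shape: (7, 16, 16, 10)
Output shape: (7, 2560)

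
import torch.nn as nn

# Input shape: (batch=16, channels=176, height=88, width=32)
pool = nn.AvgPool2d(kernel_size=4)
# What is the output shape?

Input shape: (16, 176, 88, 32)
Output shape: (16, 176, 22, 8)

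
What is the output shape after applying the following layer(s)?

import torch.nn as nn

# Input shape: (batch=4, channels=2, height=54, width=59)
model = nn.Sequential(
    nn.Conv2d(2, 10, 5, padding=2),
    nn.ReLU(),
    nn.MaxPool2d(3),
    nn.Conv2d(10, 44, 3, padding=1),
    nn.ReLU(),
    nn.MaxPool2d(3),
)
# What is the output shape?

Input shape: (4, 2, 54, 59)
  -> after first Conv2d: (4, 10, 54, 59)
  -> after first MaxPool2d: (4, 10, 18, 19)
  -> after second Conv2d: (4, 44, 18, 19)
Output shape: (4, 44, 6, 6)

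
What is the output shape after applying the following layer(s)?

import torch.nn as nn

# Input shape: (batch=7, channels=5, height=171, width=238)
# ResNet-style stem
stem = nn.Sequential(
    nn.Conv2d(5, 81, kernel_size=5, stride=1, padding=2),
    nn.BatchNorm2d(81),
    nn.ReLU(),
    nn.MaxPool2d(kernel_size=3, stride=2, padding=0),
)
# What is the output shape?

Input shape: (7, 5, 171, 238)
  -> after Conv2d 5x5 stride=1: (7, 81, 171, 238)
Output shape: (7, 81, 85, 118)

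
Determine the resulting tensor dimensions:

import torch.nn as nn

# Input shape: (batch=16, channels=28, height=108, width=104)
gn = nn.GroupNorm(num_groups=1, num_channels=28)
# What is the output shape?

Input shape: (16, 28, 108, 104)
Output shape: (16, 28, 108, 104)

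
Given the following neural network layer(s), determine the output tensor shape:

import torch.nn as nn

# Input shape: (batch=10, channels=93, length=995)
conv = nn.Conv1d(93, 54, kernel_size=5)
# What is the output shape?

Input shape: (10, 93, 995)
Output shape: (10, 54, 991)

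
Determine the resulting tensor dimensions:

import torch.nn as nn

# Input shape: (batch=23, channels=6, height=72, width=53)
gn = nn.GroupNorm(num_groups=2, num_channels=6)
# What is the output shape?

Input shape: (23, 6, 72, 53)
Output shape: (23, 6, 72, 53)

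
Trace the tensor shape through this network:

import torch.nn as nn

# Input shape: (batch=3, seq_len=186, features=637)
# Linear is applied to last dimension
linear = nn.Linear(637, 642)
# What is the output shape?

Input shape: (3, 186, 637)
Output shape: (3, 186, 642)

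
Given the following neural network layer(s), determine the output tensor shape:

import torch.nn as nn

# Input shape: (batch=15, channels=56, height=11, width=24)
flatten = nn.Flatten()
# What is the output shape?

Input shape: (15, 56, 11, 24)
Output shape: (15, 14784)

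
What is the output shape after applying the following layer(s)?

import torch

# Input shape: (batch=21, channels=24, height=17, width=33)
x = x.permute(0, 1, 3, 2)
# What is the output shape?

Input shape: (21, 24, 17, 33)
Output shape: (21, 24, 33, 17)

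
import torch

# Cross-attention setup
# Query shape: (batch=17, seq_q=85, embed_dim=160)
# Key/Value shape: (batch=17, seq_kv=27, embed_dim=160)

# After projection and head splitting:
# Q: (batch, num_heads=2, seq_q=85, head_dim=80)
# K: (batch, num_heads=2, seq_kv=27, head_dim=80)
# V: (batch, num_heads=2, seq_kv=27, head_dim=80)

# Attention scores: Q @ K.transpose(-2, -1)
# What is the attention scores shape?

Input shape: (17, 85, 160)
Output shape: (17, 2, 85, 27)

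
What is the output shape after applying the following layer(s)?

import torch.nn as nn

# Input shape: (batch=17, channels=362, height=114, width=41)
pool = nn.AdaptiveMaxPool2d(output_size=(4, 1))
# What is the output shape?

Input shape: (17, 362, 114, 41)
Output shape: (17, 362, 4, 1)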